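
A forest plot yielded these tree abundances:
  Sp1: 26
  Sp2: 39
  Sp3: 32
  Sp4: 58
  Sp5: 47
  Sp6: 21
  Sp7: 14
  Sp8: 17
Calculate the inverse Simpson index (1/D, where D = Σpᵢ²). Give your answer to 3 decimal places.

6.637

Total N = 26+39+32+58+47+21+14+17 = 254, so the proportions are 0.1023622, 0.1535433, 0.1259843, 0.2283465, 0.1850394, 0.0826772, 0.0551181, 0.0669291 (working shown to 7 dp, full precision carried).
D = 0.1023622² + 0.1535433² + 0.1259843² + 0.2283465² + 0.1850394² + 0.0826772² + 0.0551181² + 0.0669291² = 0.0104780 + 0.0235755 + 0.0158720 + 0.0521421 + 0.0342396 + 0.0068355 + 0.0030380 + 0.0044795 = 0.1506603.
So 1/D = 6.63745, i.e. 6.637 to 3 decimal places.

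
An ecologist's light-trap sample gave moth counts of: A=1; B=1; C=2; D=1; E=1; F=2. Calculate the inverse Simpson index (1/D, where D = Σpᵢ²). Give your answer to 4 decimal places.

Total N = 1+1+2+1+1+2 = 8, so the proportions are 0.125, 0.125, 0.25, 0.125, 0.125, 0.25 (working shown to 8 dp, full precision carried).
D = 0.125² + 0.125² + 0.25² + 0.125² + 0.125² + 0.25² = 0.01562500 + 0.01562500 + 0.06250000 + 0.01562500 + 0.01562500 + 0.06250000 = 0.18750000.
So 1/D = 5.333333, i.e. 5.3333 to 4 decimal places.

5.3333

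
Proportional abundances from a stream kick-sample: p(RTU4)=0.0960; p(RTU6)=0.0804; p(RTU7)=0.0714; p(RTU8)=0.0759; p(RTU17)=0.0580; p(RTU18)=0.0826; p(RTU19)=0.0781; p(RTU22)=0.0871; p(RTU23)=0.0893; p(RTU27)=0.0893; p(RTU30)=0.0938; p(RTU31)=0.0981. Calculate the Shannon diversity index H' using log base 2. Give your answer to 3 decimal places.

3.572

Each pᵢ log₂ pᵢ term (working shown to 5 dp, full precision carried): 0.096×(-3.38082)=-0.32456, 0.0804×(-3.63666)=-0.29239, 0.0714×(-3.80793)=-0.27189, 0.0759×(-3.71976)=-0.28233, 0.058×(-4.10780)=-0.23825, 0.0826×(-3.59771)=-0.29717, 0.0781×(-3.67853)=-0.28729, 0.0871×(-3.52118)=-0.30670, 0.0893×(-3.48520)=-0.31123, 0.0893×(-3.48520)=-0.31123, 0.0938×(-3.41427)=-0.32026, 0.0981×(-3.34960)=-0.32860.
Sum = -3.57189, so H' = 3.572.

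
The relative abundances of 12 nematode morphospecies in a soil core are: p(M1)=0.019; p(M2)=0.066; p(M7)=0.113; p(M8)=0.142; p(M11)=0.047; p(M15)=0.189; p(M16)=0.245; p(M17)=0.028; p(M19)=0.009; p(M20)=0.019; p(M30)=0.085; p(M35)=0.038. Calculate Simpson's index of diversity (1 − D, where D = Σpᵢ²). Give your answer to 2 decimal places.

0.85

D = 0.019² + 0.066² + 0.113² + 0.142² + 0.047² + 0.189² + 0.245² + 0.028² + 0.009² + 0.019² + 0.085² + 0.038² = 0.0004 + 0.0044 + 0.0128 + 0.0202 + 0.0022 + 0.0357 + 0.0600 + 0.0008 + 0.0001 + 0.0004 + 0.0072 + 0.0014 = 0.1455 (working shown to 4 dp, full precision carried).
So 1 − D = 0.8545, i.e. 0.85 to 2 decimal places.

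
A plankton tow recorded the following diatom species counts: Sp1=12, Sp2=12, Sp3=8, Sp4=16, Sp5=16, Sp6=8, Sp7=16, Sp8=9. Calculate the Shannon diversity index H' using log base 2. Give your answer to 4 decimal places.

Total N = 12+12+8+16+16+8+16+9 = 97, so the proportions are 0.123711, 0.123711, 0.082474, 0.164948, 0.164948, 0.082474, 0.164948, 0.092784 (working shown to 6 dp, full precision carried).
Each pᵢ log₂ pᵢ term: 0.123711×(-3.014950)=-0.372984, 0.123711×(-3.014950)=-0.372984, 0.082474×(-3.599913)=-0.296900, 0.164948×(-2.599913)=-0.428852, 0.164948×(-2.599913)=-0.428852, 0.082474×(-3.599913)=-0.296900, 0.164948×(-2.599913)=-0.428852, 0.092784×(-3.429988)=-0.318246.
Sum = -2.944568, so H' = 2.9446.

2.9446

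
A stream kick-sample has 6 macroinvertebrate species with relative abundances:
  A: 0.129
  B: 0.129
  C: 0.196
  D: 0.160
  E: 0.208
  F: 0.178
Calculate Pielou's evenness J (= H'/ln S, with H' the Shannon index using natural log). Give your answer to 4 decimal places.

0.9905

H' = −Σ pᵢ ln pᵢ = −((-0.264185) + (-0.264185) + (-0.319410) + (-0.293213) + (-0.326605) + (-0.307223)) = 1.774820 (working shown to 6 dp, full precision carried).
With S = 6 species, ln S = 1.791759, so J = 1.774820/1.791759 = 0.990546, i.e. 0.9905 to 4 decimal places.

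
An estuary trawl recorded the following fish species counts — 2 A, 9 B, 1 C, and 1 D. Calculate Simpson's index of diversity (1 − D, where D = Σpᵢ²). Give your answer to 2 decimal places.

Total N = 2+9+1+1 = 13, so the proportions are 0.1538, 0.6923, 0.0769, 0.0769 (working shown to 4 dp, full precision carried).
D = 0.1538² + 0.6923² + 0.0769² + 0.0769² = 0.0237 + 0.4793 + 0.0059 + 0.0059 = 0.5148.
So 1 − D = 0.4852, i.e. 0.49 to 2 decimal places.

0.49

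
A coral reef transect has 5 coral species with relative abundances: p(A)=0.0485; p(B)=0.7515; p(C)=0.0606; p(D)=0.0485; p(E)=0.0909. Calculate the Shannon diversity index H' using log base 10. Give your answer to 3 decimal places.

Each pᵢ log₁₀ pᵢ term (working shown to 5 dp, full precision carried): 0.0485×(-1.31426)=-0.06374, 0.7515×(-0.12407)=-0.09324, 0.0606×(-1.21753)=-0.07378, 0.0485×(-1.31426)=-0.06374, 0.0909×(-1.04144)=-0.09467.
Sum = -0.38917, so H' = 0.389.

0.389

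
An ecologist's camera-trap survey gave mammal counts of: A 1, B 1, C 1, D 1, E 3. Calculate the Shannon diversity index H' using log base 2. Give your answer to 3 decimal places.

2.128

Total N = 1+1+1+1+3 = 7, so the proportions are 0.14286, 0.14286, 0.14286, 0.14286, 0.42857 (working shown to 5 dp, full precision carried).
Each pᵢ log₂ pᵢ term: 0.14286×(-2.80735)=-0.40105, 0.14286×(-2.80735)=-0.40105, 0.14286×(-2.80735)=-0.40105, 0.14286×(-2.80735)=-0.40105, 0.42857×(-1.22239)=-0.52388.
Sum = -2.12809, so H' = 2.128.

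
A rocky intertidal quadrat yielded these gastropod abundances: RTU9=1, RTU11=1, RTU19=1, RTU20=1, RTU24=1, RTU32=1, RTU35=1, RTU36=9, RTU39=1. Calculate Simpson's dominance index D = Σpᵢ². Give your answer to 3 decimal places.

0.308

Total N = 1+1+1+1+1+1+1+9+1 = 17, so the proportions are 0.05882, 0.05882, 0.05882, 0.05882, 0.05882, 0.05882, 0.05882, 0.52941, 0.05882 (working shown to 5 dp, full precision carried).
D = 0.05882² + 0.05882² + 0.05882² + 0.05882² + 0.05882² + 0.05882² + 0.05882² + 0.52941² + 0.05882² = 0.00346 + 0.00346 + 0.00346 + 0.00346 + 0.00346 + 0.00346 + 0.00346 + 0.28028 + 0.00346 = 0.30796.
To 3 decimal places, D = 0.308.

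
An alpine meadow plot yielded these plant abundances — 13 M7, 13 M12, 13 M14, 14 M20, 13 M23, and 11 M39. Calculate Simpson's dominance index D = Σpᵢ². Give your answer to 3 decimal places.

0.167

Total N = 13+13+13+14+13+11 = 77, so the proportions are 0.16883, 0.16883, 0.16883, 0.18182, 0.16883, 0.14286 (working shown to 5 dp, full precision carried).
D = 0.16883² + 0.16883² + 0.16883² + 0.18182² + 0.16883² + 0.14286² = 0.02850 + 0.02850 + 0.02850 + 0.03306 + 0.02850 + 0.02041 = 0.16748.
To 3 decimal places, D = 0.167.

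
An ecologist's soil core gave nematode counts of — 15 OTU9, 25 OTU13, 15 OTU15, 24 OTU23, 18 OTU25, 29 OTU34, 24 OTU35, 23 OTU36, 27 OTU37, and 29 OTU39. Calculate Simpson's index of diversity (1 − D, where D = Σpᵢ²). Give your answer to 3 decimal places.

0.895

Total N = 15+25+15+24+18+29+24+23+27+29 = 229, so the proportions are 0.0655, 0.10917, 0.0655, 0.1048, 0.0786, 0.12664, 0.1048, 0.10044, 0.1179, 0.12664 (working shown to 5 dp, full precision carried).
D = 0.0655² + 0.10917² + 0.0655² + 0.1048² + 0.0786² + 0.12664² + 0.1048² + 0.10044² + 0.1179² + 0.12664² = 0.00429 + 0.01192 + 0.00429 + 0.01098 + 0.00618 + 0.01604 + 0.01098 + 0.01009 + 0.01390 + 0.01604 = 0.10471.
So 1 − D = 0.89529, i.e. 0.895 to 3 decimal places.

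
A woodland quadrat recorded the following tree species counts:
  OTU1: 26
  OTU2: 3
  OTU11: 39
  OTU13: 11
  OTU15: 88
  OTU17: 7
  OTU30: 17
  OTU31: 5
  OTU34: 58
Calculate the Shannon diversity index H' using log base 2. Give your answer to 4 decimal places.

2.5553

Total N = 26+3+39+11+88+7+17+5+58 = 254, so the proportions are 0.102362, 0.011811, 0.153543, 0.043307, 0.346457, 0.027559, 0.066929, 0.019685, 0.228346 (working shown to 6 dp, full precision carried).
Each pᵢ log₂ pᵢ term: 0.102362×(-3.288245)=-0.336592, 0.011811×(-6.403722)=-0.075635, 0.153543×(-2.703282)=-0.415071, 0.043307×(-4.529253)=-0.196149, 0.346457×(-1.529253)=-0.529820, 0.027559×(-5.181330)=-0.142793, 0.066929×(-3.901222)=-0.261105, 0.019685×(-5.666757)=-0.111550, 0.228346×(-2.130704)=-0.486539.
Sum = -2.555253, so H' = 2.5553.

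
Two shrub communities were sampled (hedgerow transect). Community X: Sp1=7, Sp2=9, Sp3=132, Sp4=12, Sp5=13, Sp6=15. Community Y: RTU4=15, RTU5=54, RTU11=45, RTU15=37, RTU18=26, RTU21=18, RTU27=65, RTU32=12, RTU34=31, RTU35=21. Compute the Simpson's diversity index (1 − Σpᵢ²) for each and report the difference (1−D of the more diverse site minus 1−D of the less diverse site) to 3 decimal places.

0.385

Community X: N=188, proportions 0.03723, 0.04787, 0.70213, 0.06383, 0.06915, 0.07979, giving 1−D = 0.48812 (working shown to 5 dp, full precision carried).
Community Y: N=324, proportions 0.0463, 0.16667, 0.13889, 0.1142, 0.08025, 0.05556, 0.20062, 0.03704, 0.09568, 0.06481, giving 1−D = 0.87325.
Difference = |0.48812 − 0.87325| = 0.38513, i.e. 0.385 to 3 decimal places.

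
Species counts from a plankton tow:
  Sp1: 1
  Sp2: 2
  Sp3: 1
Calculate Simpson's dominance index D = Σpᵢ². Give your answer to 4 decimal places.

Total N = 1+2+1 = 4, so the proportions are 0.25, 0.5, 0.25 (working shown to 6 dp, full precision carried).
D = 0.25² + 0.5² + 0.25² = 0.062500 + 0.250000 + 0.062500 = 0.375000.
To 4 decimal places, D = 0.3750.

0.3750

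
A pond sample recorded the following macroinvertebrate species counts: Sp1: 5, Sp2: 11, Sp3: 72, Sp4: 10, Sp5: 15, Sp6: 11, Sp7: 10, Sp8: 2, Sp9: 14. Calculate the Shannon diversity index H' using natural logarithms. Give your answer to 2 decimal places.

Total N = 5+11+72+10+15+11+10+2+14 = 150, so the proportions are 0.0333, 0.0733, 0.48, 0.0667, 0.1, 0.0733, 0.0667, 0.0133, 0.0933 (working shown to 4 dp, full precision carried).
Each pᵢ ln pᵢ term: 0.0333×(-3.4012)=-0.1134, 0.0733×(-2.6127)=-0.1916, 0.48×(-0.7340)=-0.3523, 0.0667×(-2.7081)=-0.1805, 0.1×(-2.3026)=-0.2303, 0.0733×(-2.6127)=-0.1916, 0.0667×(-2.7081)=-0.1805, 0.0133×(-4.3175)=-0.0576, 0.0933×(-2.3716)=-0.2213.
Sum = -1.7191, so H' = 1.72.

1.72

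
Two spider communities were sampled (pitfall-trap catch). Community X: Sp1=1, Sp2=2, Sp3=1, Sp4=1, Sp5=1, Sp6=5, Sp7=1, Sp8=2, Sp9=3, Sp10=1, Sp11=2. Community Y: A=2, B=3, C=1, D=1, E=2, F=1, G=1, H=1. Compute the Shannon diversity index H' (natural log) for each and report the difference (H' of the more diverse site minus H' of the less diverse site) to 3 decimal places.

Community X: N=20, proportions 0.05, 0.1, 0.05, 0.05, 0.05, 0.25, 0.05, 0.1, 0.15, 0.05, 0.1, giving H' = 2.220637 (working shown to 6 dp, full precision carried).
Community Y: N=12, proportions 0.166667, 0.25, 0.083333, 0.083333, 0.166667, 0.083333, 0.083333, 0.083333, giving H' = 1.979205.
Difference = |2.220637 − 1.979205| = 0.241432, i.e. 0.241 to 3 decimal places.

0.241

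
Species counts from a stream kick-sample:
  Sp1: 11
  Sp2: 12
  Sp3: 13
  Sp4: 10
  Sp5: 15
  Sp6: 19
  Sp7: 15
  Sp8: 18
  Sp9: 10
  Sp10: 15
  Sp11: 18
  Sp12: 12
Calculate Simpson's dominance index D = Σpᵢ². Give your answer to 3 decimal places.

Total N = 11+12+13+10+15+19+15+18+10+15+18+12 = 168, so the proportions are 0.06548, 0.07143, 0.07738, 0.05952, 0.08929, 0.1131, 0.08929, 0.10714, 0.05952, 0.08929, 0.10714, 0.07143 (working shown to 5 dp, full precision carried).
D = 0.06548² + 0.07143² + 0.07738² + 0.05952² + 0.08929² + 0.1131² + 0.08929² + 0.10714² + 0.05952² + 0.08929² + 0.10714² + 0.07143² = 0.00429 + 0.00510 + 0.00599 + 0.00354 + 0.00797 + 0.01279 + 0.00797 + 0.01148 + 0.00354 + 0.00797 + 0.01148 + 0.00510 = 0.08723.
To 3 decimal places, D = 0.087.

0.087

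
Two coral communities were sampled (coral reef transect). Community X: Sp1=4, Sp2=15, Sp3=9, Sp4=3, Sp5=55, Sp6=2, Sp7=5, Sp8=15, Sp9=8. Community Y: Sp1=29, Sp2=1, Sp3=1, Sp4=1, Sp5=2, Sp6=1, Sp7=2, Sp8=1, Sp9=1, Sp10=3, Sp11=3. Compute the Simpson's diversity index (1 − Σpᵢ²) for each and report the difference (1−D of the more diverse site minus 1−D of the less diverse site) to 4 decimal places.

Community X: N=116, proportions 0.034483, 0.12931, 0.077586, 0.025862, 0.474138, 0.017241, 0.043103, 0.12931, 0.068966, giving 1−D = 0.726962 (working shown to 6 dp, full precision carried).
Community Y: N=45, proportions 0.644444, 0.022222, 0.022222, 0.022222, 0.044444, 0.022222, 0.044444, 0.022222, 0.022222, 0.066667, 0.066667, giving 1−D = 0.568889.
Difference = |0.726962 − 0.568889| = 0.158073, i.e. 0.1581 to 4 decimal places.

0.1581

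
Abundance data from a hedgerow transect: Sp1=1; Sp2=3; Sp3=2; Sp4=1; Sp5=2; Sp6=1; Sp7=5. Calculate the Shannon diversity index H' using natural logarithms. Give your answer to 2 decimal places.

1.77

Total N = 1+3+2+1+2+1+5 = 15, so the proportions are 0.0667, 0.2, 0.1333, 0.0667, 0.1333, 0.0667, 0.3333 (working shown to 4 dp, full precision carried).
Each pᵢ ln pᵢ term: 0.0667×(-2.7081)=-0.1805, 0.2×(-1.6094)=-0.3219, 0.1333×(-2.0149)=-0.2687, 0.0667×(-2.7081)=-0.1805, 0.1333×(-2.0149)=-0.2687, 0.0667×(-2.7081)=-0.1805, 0.3333×(-1.0986)=-0.3662.
Sum = -1.7670, so H' = 1.77.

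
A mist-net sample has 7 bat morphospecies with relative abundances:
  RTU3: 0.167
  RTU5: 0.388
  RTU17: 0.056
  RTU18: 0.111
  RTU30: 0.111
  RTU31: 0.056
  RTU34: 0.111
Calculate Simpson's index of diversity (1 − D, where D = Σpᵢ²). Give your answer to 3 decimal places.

D = 0.167² + 0.388² + 0.056² + 0.111² + 0.111² + 0.056² + 0.111² = 0.02789 + 0.15054 + 0.00314 + 0.01232 + 0.01232 + 0.00314 + 0.01232 = 0.22167 (working shown to 5 dp, full precision carried).
So 1 − D = 0.77833, i.e. 0.778 to 3 decimal places.

0.778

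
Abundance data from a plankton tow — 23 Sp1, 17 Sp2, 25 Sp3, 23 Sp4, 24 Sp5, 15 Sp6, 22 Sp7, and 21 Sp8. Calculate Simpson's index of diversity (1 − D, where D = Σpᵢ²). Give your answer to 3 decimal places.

Total N = 23+17+25+23+24+15+22+21 = 170, so the proportions are 0.13529, 0.1, 0.14706, 0.13529, 0.14118, 0.08824, 0.12941, 0.12353 (working shown to 5 dp, full precision carried).
D = 0.13529² + 0.1² + 0.14706² + 0.13529² + 0.14118² + 0.08824² + 0.12941² + 0.12353² = 0.01830 + 0.01000 + 0.02163 + 0.01830 + 0.01993 + 0.00779 + 0.01675 + 0.01526 = 0.12796.
So 1 − D = 0.87204, i.e. 0.872 to 3 decimal places.

0.872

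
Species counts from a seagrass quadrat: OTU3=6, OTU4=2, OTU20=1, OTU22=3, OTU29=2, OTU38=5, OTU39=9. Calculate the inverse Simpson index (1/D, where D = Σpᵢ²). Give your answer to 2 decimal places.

Total N = 6+2+1+3+2+5+9 = 28, so the proportions are 0.214286, 0.071429, 0.035714, 0.107143, 0.071429, 0.178571, 0.321429 (working shown to 6 dp, full precision carried).
D = 0.214286² + 0.071429² + 0.035714² + 0.107143² + 0.071429² + 0.178571² + 0.321429² = 0.045918 + 0.005102 + 0.001276 + 0.011480 + 0.005102 + 0.031888 + 0.103316 = 0.204082.
So 1/D = 4.9000, i.e. 4.90 to 2 decimal places.

4.90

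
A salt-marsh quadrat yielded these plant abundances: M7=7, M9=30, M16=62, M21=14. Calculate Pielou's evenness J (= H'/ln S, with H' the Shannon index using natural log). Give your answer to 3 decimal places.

Total N = 7+30+62+14 = 113, so the proportions are 0.06195, 0.26549, 0.54867, 0.12389 (working shown to 5 dp, full precision carried).
H' = −Σ pᵢ ln pᵢ = −((-0.17230) + (-0.35209) + (-0.32934) + (-0.25873)) = 1.11246.
With S = 4 species, ln S = 1.38629, so J = 1.11246/1.38629 = 0.80247, i.e. 0.802 to 3 decimal places.

0.802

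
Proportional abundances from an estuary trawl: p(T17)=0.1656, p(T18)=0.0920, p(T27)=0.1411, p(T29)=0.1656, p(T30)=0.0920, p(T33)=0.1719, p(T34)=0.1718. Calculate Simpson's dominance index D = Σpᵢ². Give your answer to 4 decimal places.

0.1507

D = 0.1656² + 0.092² + 0.1411² + 0.1656² + 0.092² + 0.1719² + 0.1718² = 0.027423 + 0.008464 + 0.019909 + 0.027423 + 0.008464 + 0.029550 + 0.029515 = 0.150749 (working shown to 6 dp, full precision carried).
To 4 decimal places, D = 0.1507.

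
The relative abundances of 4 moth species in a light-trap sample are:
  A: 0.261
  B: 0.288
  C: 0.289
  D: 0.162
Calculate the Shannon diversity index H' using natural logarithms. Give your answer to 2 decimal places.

1.36

Each pᵢ ln pᵢ term (working shown to 4 dp, full precision carried): 0.261×(-1.3432)=-0.3506, 0.288×(-1.2448)=-0.3585, 0.289×(-1.2413)=-0.3587, 0.162×(-1.8202)=-0.2949.
Sum = -1.3627, so H' = 1.36.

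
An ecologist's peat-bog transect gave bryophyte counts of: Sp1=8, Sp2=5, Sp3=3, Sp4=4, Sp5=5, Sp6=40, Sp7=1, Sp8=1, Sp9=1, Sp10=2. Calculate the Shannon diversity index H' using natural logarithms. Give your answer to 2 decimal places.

Total N = 8+5+3+4+5+40+1+1+1+2 = 70, so the proportions are 0.1143, 0.0714, 0.0429, 0.0571, 0.0714, 0.5714, 0.0143, 0.0143, 0.0143, 0.0286 (working shown to 4 dp, full precision carried).
Each pᵢ ln pᵢ term: 0.1143×(-2.1691)=-0.2479, 0.0714×(-2.6391)=-0.1885, 0.0429×(-3.1499)=-0.1350, 0.0571×(-2.8622)=-0.1636, 0.0714×(-2.6391)=-0.1885, 0.5714×(-0.5596)=-0.3198, 0.0143×(-4.2485)=-0.0607, 0.0143×(-4.2485)=-0.0607, 0.0143×(-4.2485)=-0.0607, 0.0286×(-3.5553)=-0.1016.
Sum = -1.5269, so H' = 1.53.

1.53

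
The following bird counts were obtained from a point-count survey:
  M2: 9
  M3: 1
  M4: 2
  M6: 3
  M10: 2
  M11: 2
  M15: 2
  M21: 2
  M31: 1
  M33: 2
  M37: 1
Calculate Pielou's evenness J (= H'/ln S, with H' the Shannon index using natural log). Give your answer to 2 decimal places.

Total N = 9+1+2+3+2+2+2+2+1+2+1 = 27, so the proportions are 0.3333, 0.037, 0.0741, 0.1111, 0.0741, 0.0741, 0.0741, 0.0741, 0.037, 0.0741, 0.037 (working shown to 4 dp, full precision carried).
H' = −Σ pᵢ ln pᵢ = −((-0.3662) + (-0.1221) + (-0.1928) + (-0.2441) + (-0.1928) + (-0.1928) + (-0.1928) + (-0.1928) + (-0.1221) + (-0.1928) + (-0.1221)) = 2.1333.
With S = 11 species, ln S = 2.3979, so J = 2.1333/2.3979 = 0.8897, i.e. 0.89 to 2 decimal places.

0.89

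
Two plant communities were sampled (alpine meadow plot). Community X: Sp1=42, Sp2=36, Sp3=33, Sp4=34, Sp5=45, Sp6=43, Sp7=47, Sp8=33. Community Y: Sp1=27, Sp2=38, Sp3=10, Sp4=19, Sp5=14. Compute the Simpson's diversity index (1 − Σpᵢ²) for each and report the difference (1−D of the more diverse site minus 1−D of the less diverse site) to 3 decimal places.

Community X: N=313, proportions 0.13419, 0.11502, 0.10543, 0.10863, 0.14377, 0.13738, 0.15016, 0.10543, giving 1−D = 0.87264 (working shown to 5 dp, full precision carried).
Community Y: N=108, proportions 0.25, 0.35185, 0.09259, 0.17593, 0.12963, giving 1−D = 0.75737.
Difference = |0.87264 − 0.75737| = 0.11527, i.e. 0.115 to 3 decimal places.

0.115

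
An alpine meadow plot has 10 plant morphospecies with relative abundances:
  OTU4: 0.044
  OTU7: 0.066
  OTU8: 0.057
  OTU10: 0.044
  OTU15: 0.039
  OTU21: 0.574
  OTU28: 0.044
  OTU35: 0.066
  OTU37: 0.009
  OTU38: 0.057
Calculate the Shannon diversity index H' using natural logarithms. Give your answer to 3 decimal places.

Each pᵢ ln pᵢ term (working shown to 5 dp, full precision carried): 0.044×(-3.12357)=-0.13744, 0.066×(-2.71810)=-0.17939, 0.057×(-2.86470)=-0.16329, 0.044×(-3.12357)=-0.13744, 0.039×(-3.24419)=-0.12652, 0.574×(-0.55513)=-0.31864, 0.044×(-3.12357)=-0.13744, 0.066×(-2.71810)=-0.17939, 0.009×(-4.71053)=-0.04239, 0.057×(-2.86470)=-0.16329.
Sum = -1.58524, so H' = 1.585.

1.585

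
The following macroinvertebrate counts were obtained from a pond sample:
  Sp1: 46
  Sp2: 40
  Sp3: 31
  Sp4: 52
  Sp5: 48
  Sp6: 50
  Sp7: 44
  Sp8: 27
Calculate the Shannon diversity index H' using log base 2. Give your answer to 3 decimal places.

2.969

Total N = 46+40+31+52+48+50+44+27 = 338, so the proportions are 0.13609, 0.11834, 0.09172, 0.15385, 0.14201, 0.14793, 0.13018, 0.07988 (working shown to 5 dp, full precision carried).
Each pᵢ log₂ pᵢ term: 0.13609×(-2.87732)=-0.39159, 0.11834×(-3.07895)=-0.36437, 0.09172×(-3.44668)=-0.31612, 0.15385×(-2.70044)=-0.41545, 0.14201×(-2.81592)=-0.39989, 0.14793×(-2.75702)=-0.40784, 0.13018×(-2.94145)=-0.38291, 0.07988×(-3.64599)=-0.29125.
Sum = -2.96942, so H' = 2.969.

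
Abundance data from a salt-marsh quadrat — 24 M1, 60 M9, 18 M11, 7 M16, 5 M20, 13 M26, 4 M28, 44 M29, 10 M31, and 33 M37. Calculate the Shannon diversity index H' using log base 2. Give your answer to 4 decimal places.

2.8747

Total N = 24+60+18+7+5+13+4+44+10+33 = 218, so the proportions are 0.110092, 0.275229, 0.082569, 0.03211, 0.022936, 0.059633, 0.018349, 0.201835, 0.045872, 0.151376 (working shown to 6 dp, full precision carried).
Each pᵢ log₂ pᵢ term: 0.110092×(-3.183222)=-0.350446, 0.275229×(-1.861294)=-0.512283, 0.082569×(-3.598259)=-0.297104, 0.03211×(-4.960829)=-0.159293, 0.022936×(-5.446256)=-0.124914, 0.059633×(-4.067745)=-0.242572, 0.018349×(-5.768184)=-0.105838, 0.201835×(-2.308753)=-0.465987, 0.045872×(-4.446256)=-0.203957, 0.151376×(-2.723790)=-0.412317.
Sum = -2.874710, so H' = 2.8747.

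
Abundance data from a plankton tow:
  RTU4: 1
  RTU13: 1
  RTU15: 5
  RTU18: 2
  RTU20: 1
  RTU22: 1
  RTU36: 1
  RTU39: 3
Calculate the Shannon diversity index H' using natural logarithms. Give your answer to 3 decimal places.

1.859

Total N = 1+1+5+2+1+1+1+3 = 15, so the proportions are 0.06667, 0.06667, 0.33333, 0.13333, 0.06667, 0.06667, 0.06667, 0.2 (working shown to 5 dp, full precision carried).
Each pᵢ ln pᵢ term: 0.06667×(-2.70805)=-0.18054, 0.06667×(-2.70805)=-0.18054, 0.33333×(-1.09861)=-0.36620, 0.13333×(-2.01490)=-0.26865, 0.06667×(-2.70805)=-0.18054, 0.06667×(-2.70805)=-0.18054, 0.06667×(-2.70805)=-0.18054, 0.2×(-1.60944)=-0.32189.
Sum = -1.85943, so H' = 1.859.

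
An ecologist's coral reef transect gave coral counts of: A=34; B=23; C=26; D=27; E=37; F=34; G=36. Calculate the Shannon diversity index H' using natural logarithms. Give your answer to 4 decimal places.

1.9319

Total N = 34+23+26+27+37+34+36 = 217, so the proportions are 0.156682, 0.105991, 0.119816, 0.124424, 0.170507, 0.156682, 0.165899 (working shown to 6 dp, full precision carried).
Each pᵢ ln pᵢ term: 0.156682×(-1.853537)=-0.290416, 0.105991×(-2.244403)=-0.237886, 0.119816×(-2.121801)=-0.254225, 0.124424×(-2.084060)=-0.259307, 0.170507×(-1.768979)=-0.301623, 0.156682×(-1.853537)=-0.290416, 0.165899×(-1.796378)=-0.298017.
Sum = -1.931890, so H' = 1.9319.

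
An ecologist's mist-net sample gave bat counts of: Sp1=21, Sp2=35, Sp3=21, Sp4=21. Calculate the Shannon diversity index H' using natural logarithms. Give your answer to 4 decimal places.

1.3580

Total N = 21+35+21+21 = 98, so the proportions are 0.214286, 0.357143, 0.214286, 0.214286 (working shown to 6 dp, full precision carried).
Each pᵢ ln pᵢ term: 0.214286×(-1.540445)=-0.330095, 0.357143×(-1.029619)=-0.367721, 0.214286×(-1.540445)=-0.330095, 0.214286×(-1.540445)=-0.330095.
Sum = -1.358007, so H' = 1.3580.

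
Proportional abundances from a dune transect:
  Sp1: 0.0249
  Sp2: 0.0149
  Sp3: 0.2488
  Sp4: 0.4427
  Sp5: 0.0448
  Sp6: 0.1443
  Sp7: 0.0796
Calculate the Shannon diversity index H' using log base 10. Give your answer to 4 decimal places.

0.6434

Each pᵢ log₁₀ pᵢ term (working shown to 6 dp, full precision carried): 0.0249×(-1.603801)=-0.039935, 0.0149×(-1.826814)=-0.027220, 0.2488×(-0.604150)=-0.150312, 0.4427×(-0.353890)=-0.156667, 0.0448×(-1.348722)=-0.060423, 0.1443×(-0.840734)=-0.121318, 0.0796×(-1.099087)=-0.087487.
Sum = -0.643362, so H' = 0.6434.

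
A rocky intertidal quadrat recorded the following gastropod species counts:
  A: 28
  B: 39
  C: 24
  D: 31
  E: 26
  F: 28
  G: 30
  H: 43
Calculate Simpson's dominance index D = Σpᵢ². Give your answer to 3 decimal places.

0.130

Total N = 28+39+24+31+26+28+30+43 = 249, so the proportions are 0.11245, 0.15663, 0.09639, 0.1245, 0.10442, 0.11245, 0.12048, 0.17269 (working shown to 5 dp, full precision carried).
D = 0.11245² + 0.15663² + 0.09639² + 0.1245² + 0.10442² + 0.11245² + 0.12048² + 0.17269² = 0.01264 + 0.02453 + 0.00929 + 0.01550 + 0.01090 + 0.01264 + 0.01452 + 0.02982 = 0.12985.
To 3 decimal places, D = 0.130.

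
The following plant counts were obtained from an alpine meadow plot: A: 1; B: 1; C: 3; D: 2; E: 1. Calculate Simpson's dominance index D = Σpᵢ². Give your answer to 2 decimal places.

Total N = 1+1+3+2+1 = 8, so the proportions are 0.125, 0.125, 0.375, 0.25, 0.125 (working shown to 4 dp, full precision carried).
D = 0.125² + 0.125² + 0.375² + 0.25² + 0.125² = 0.0156 + 0.0156 + 0.1406 + 0.0625 + 0.0156 = 0.2500.
To 2 decimal places, D = 0.25.

0.25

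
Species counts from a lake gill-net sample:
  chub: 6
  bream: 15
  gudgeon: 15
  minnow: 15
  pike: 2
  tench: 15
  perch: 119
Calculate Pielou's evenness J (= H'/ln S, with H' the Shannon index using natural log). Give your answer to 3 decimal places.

Total N = 6+15+15+15+2+15+119 = 187, so the proportions are 0.03209, 0.08021, 0.08021, 0.08021, 0.0107, 0.08021, 0.63636 (working shown to 5 dp, full precision carried).
H' = −Σ pᵢ ln pᵢ = −((-0.11035) + (-0.20238) + (-0.20238) + (-0.20238) + (-0.04853) + (-0.20238) + (-0.28763)) = 1.25605.
With S = 7 species, ln S = 1.94591, so J = 1.25605/1.94591 = 0.64548, i.e. 0.645 to 3 decimal places.

0.645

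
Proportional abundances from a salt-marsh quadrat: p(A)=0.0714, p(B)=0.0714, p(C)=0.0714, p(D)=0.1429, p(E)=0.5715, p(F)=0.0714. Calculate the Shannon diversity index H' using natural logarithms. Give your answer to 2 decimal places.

1.35

Each pᵢ ln pᵢ term (working shown to 4 dp, full precision carried): 0.0714×(-2.6395)=-0.1885, 0.0714×(-2.6395)=-0.1885, 0.0714×(-2.6395)=-0.1885, 0.1429×(-1.9456)=-0.2780, 0.5715×(-0.5595)=-0.3197, 0.0714×(-2.6395)=-0.1885.
Sum = -1.3516, so H' = 1.35.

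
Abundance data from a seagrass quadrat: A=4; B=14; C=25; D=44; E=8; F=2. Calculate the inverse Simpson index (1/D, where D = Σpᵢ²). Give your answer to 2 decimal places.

Total N = 4+14+25+44+8+2 = 97, so the proportions are 0.041237, 0.14433, 0.257732, 0.453608, 0.082474, 0.020619 (working shown to 6 dp, full precision carried).
D = 0.041237² + 0.14433² + 0.257732² + 0.453608² + 0.082474² + 0.020619² = 0.001700 + 0.020831 + 0.066426 + 0.205760 + 0.006802 + 0.000425 = 0.301945.
So 1/D = 3.3119, i.e. 3.31 to 2 decimal places.

3.31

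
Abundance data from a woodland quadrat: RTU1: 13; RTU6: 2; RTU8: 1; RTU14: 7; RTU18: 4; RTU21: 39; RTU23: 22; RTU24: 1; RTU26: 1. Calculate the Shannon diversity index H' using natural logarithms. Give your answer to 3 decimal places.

Total N = 13+2+1+7+4+39+22+1+1 = 90, so the proportions are 0.14444, 0.02222, 0.01111, 0.07778, 0.04444, 0.43333, 0.24444, 0.01111, 0.01111 (working shown to 5 dp, full precision carried).
Each pᵢ ln pᵢ term: 0.14444×(-1.93486)=-0.27948, 0.02222×(-3.80666)=-0.08459, 0.01111×(-4.49981)=-0.05000, 0.07778×(-2.55390)=-0.19864, 0.04444×(-3.11352)=-0.13838, 0.43333×(-0.83625)=-0.36237, 0.24444×(-1.40877)=-0.34437, 0.01111×(-4.49981)=-0.05000, 0.01111×(-4.49981)=-0.05000.
Sum = -1.55782, so H' = 1.558.

1.558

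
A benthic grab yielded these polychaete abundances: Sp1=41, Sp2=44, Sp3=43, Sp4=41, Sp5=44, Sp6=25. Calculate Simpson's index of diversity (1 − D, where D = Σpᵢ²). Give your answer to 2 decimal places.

0.83

Total N = 41+44+43+41+44+25 = 238, so the proportions are 0.1723, 0.1849, 0.1807, 0.1723, 0.1849, 0.105 (working shown to 4 dp, full precision carried).
D = 0.1723² + 0.1849² + 0.1807² + 0.1723² + 0.1849² + 0.105² = 0.0297 + 0.0342 + 0.0326 + 0.0297 + 0.0342 + 0.0110 = 0.1714.
So 1 − D = 0.8286, i.e. 0.83 to 2 decimal places.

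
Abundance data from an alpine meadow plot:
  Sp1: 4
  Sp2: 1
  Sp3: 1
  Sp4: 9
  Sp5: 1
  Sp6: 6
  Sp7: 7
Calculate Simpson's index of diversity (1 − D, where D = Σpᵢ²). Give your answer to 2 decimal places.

Total N = 4+1+1+9+1+6+7 = 29, so the proportions are 0.1379, 0.0345, 0.0345, 0.3103, 0.0345, 0.2069, 0.2414 (working shown to 4 dp, full precision carried).
D = 0.1379² + 0.0345² + 0.0345² + 0.3103² + 0.0345² + 0.2069² + 0.2414² = 0.0190 + 0.0012 + 0.0012 + 0.0963 + 0.0012 + 0.0428 + 0.0583 = 0.2200.
So 1 − D = 0.7800, i.e. 0.78 to 2 decimal places.

0.78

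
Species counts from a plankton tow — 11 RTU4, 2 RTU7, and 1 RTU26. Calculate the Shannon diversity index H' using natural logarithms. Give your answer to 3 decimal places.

Total N = 11+2+1 = 14, so the proportions are 0.78571, 0.14286, 0.07143 (working shown to 5 dp, full precision carried).
Each pᵢ ln pᵢ term: 0.78571×(-0.24116)=-0.18948, 0.14286×(-1.94591)=-0.27799, 0.07143×(-2.63906)=-0.18850.
Sum = -0.65598, so H' = 0.656.

0.656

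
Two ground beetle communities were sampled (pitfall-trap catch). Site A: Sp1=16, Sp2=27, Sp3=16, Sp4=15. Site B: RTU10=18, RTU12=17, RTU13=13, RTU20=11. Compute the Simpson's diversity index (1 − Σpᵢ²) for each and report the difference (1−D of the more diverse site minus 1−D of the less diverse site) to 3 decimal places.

Site A: N=74, proportions 0.21621622, 0.36486486, 0.21621622, 0.2027027, giving 1−D = 0.73228634 (working shown to 8 dp, full precision carried).
Site B: N=59, proportions 0.30508475, 0.28813559, 0.22033898, 0.18644068, giving 1−D = 0.74059178.
Difference = |0.73228634 − 0.74059178| = 0.00830544, i.e. 0.008 to 3 decimal places.

0.008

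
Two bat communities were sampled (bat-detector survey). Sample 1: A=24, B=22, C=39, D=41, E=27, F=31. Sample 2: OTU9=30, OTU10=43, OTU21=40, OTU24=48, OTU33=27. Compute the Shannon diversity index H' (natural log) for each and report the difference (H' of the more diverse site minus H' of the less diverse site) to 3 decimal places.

Sample 1: N=184, proportions 0.13043, 0.11957, 0.21196, 0.22283, 0.14674, 0.16848, giving H' = 1.76465 (working shown to 5 dp, full precision carried).
Sample 2: N=188, proportions 0.15957, 0.22872, 0.21277, 0.25532, 0.14362, giving H' = 1.58683.
Difference = |1.76465 − 1.58683| = 0.17782, i.e. 0.178 to 3 decimal places.

0.178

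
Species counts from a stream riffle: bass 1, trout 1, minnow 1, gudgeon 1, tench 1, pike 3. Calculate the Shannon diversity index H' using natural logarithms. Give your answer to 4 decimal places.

1.6675

Total N = 1+1+1+1+1+3 = 8, so the proportions are 0.125, 0.125, 0.125, 0.125, 0.125, 0.375 (working shown to 6 dp, full precision carried).
Each pᵢ ln pᵢ term: 0.125×(-2.079442)=-0.259930, 0.125×(-2.079442)=-0.259930, 0.125×(-2.079442)=-0.259930, 0.125×(-2.079442)=-0.259930, 0.125×(-2.079442)=-0.259930, 0.375×(-0.980829)=-0.367811.
Sum = -1.667462, so H' = 1.6675.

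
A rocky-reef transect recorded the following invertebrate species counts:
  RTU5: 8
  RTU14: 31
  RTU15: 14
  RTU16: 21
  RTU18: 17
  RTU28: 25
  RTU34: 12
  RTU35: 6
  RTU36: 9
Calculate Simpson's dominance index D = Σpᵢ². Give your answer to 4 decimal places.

0.1387

Total N = 8+31+14+21+17+25+12+6+9 = 143, so the proportions are 0.055944, 0.216783, 0.097902, 0.146853, 0.118881, 0.174825, 0.083916, 0.041958, 0.062937 (working shown to 6 dp, full precision carried).
D = 0.055944² + 0.216783² + 0.097902² + 0.146853² + 0.118881² + 0.174825² + 0.083916² + 0.041958² + 0.062937² = 0.003130 + 0.046995 + 0.009585 + 0.021566 + 0.014133 + 0.030564 + 0.007042 + 0.001760 + 0.003961 = 0.138735.
To 4 decimal places, D = 0.1387.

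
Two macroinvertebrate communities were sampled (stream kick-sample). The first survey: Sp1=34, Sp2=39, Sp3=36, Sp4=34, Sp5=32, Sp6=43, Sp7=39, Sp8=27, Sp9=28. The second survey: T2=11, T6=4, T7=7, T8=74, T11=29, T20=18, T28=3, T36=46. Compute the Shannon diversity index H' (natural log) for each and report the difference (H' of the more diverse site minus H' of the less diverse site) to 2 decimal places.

0.54

The first survey: N=312, proportions 0.109, 0.125, 0.1154, 0.109, 0.1026, 0.1378, 0.125, 0.0865, 0.0897, giving H' = 2.1870 (working shown to 4 dp, full precision carried).
The second survey: N=192, proportions 0.0573, 0.0208, 0.0365, 0.3854, 0.151, 0.0938, 0.0156, 0.2396, giving H' = 1.6474.
Difference = |2.1870 − 1.6474| = 0.5396, i.e. 0.54 to 2 decimal places.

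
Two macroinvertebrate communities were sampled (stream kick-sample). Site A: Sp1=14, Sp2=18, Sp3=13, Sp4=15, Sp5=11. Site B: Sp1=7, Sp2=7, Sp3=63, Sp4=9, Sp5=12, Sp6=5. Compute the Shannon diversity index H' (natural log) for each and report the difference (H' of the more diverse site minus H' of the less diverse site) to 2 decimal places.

Site A: N=71, proportions 0.1972, 0.2535, 0.1831, 0.2113, 0.1549, giving H' = 1.5963 (working shown to 4 dp, full precision carried).
Site B: N=103, proportions 0.068, 0.068, 0.6117, 0.0874, 0.1165, 0.0485, giving H' = 1.2765.
Difference = |1.5963 − 1.2765| = 0.3198, i.e. 0.32 to 2 decimal places.

0.32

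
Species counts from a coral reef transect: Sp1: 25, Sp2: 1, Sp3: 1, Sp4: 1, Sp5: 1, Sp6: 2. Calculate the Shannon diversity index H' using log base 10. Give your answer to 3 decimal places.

Total N = 25+1+1+1+1+2 = 31, so the proportions are 0.80645, 0.03226, 0.03226, 0.03226, 0.03226, 0.06452 (working shown to 5 dp, full precision carried).
Each pᵢ log₁₀ pᵢ term: 0.80645×(-0.09342)=-0.07534, 0.03226×(-1.49136)=-0.04811, 0.03226×(-1.49136)=-0.04811, 0.03226×(-1.49136)=-0.04811, 0.03226×(-1.49136)=-0.04811, 0.06452×(-1.19033)=-0.07680.
Sum = -0.34457, so H' = 0.345.

0.345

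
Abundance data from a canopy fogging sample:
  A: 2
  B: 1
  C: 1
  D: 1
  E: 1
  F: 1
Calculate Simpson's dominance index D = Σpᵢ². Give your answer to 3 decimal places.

Total N = 2+1+1+1+1+1 = 7, so the proportions are 0.28571, 0.14286, 0.14286, 0.14286, 0.14286, 0.14286 (working shown to 5 dp, full precision carried).
D = 0.28571² + 0.14286² + 0.14286² + 0.14286² + 0.14286² + 0.14286² = 0.08163 + 0.02041 + 0.02041 + 0.02041 + 0.02041 + 0.02041 = 0.18367.
To 3 decimal places, D = 0.184.

0.184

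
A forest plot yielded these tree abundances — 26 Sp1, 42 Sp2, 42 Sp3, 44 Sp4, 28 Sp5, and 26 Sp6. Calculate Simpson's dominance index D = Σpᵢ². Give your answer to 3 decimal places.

Total N = 26+42+42+44+28+26 = 208, so the proportions are 0.125, 0.20192, 0.20192, 0.21154, 0.13462, 0.125 (working shown to 5 dp, full precision carried).
D = 0.125² + 0.20192² + 0.20192² + 0.21154² + 0.13462² + 0.125² = 0.01562 + 0.04077 + 0.04077 + 0.04475 + 0.01812 + 0.01562 = 0.17567.
To 3 decimal places, D = 0.176.

0.176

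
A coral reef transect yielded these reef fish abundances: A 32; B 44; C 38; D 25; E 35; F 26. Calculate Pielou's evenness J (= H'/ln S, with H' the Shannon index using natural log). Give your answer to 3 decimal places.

0.989

Total N = 32+44+38+25+35+26 = 200, so the proportions are 0.16, 0.22, 0.19, 0.125, 0.175, 0.13 (working shown to 5 dp, full precision carried).
H' = −Σ pᵢ ln pᵢ = −((-0.29321) + (-0.33311) + (-0.31554) + (-0.25993) + (-0.30502) + (-0.26523)) = 1.77204.
With S = 6 species, ln S = 1.79176, so J = 1.77204/1.79176 = 0.98899, i.e. 0.989 to 3 decimal places.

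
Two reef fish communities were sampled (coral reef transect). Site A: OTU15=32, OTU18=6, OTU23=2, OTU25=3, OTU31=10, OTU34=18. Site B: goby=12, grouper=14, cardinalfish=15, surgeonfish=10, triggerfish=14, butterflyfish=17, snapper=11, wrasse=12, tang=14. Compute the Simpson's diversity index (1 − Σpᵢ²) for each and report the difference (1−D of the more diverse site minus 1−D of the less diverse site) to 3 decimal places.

0.183

Site A: N=71, proportions 0.4507, 0.08451, 0.02817, 0.04225, 0.14085, 0.25352, giving 1−D = 0.70304 (working shown to 5 dp, full precision carried).
Site B: N=119, proportions 0.10084, 0.11765, 0.12605, 0.08403, 0.11765, 0.14286, 0.09244, 0.10084, 0.11765, giving 1−D = 0.88624.
Difference = |0.70304 − 0.88624| = 0.18320, i.e. 0.183 to 3 decimal places.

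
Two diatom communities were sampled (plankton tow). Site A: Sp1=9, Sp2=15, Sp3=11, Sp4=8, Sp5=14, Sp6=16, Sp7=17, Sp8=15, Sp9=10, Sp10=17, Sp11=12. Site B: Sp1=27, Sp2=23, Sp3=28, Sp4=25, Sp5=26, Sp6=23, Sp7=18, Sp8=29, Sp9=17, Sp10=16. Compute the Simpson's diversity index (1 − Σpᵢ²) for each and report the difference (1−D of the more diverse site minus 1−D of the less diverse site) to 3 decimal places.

Site A: N=144, proportions 0.0625, 0.10417, 0.07639, 0.05556, 0.09722, 0.11111, 0.11806, 0.10417, 0.06944, 0.11806, 0.08333, giving 1−D = 0.90403 (working shown to 5 dp, full precision carried).
Site B: N=232, proportions 0.11638, 0.09914, 0.12069, 0.10776, 0.11207, 0.09914, 0.07759, 0.125, 0.07328, 0.06897, giving 1−D = 0.89629.
Difference = |0.90403 − 0.89629| = 0.00774, i.e. 0.008 to 3 decimal places.

0.008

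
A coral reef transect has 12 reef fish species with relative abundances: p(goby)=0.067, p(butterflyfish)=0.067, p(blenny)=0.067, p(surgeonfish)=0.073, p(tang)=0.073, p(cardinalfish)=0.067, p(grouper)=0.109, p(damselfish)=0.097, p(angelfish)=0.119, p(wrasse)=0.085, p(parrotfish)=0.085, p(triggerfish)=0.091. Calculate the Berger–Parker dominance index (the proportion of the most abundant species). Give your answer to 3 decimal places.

0.119

The largest proportion is 0.119, i.e. d = 0.119 to 3 decimal places.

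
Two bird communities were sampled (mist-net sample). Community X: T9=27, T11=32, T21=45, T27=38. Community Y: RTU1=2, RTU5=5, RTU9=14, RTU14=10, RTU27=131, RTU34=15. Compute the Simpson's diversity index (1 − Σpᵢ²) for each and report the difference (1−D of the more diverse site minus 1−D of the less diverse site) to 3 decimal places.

0.306

Community X: N=142, proportions 0.1901408, 0.2253521, 0.3169014, 0.2676056, giving 1−D = 0.7410236 (working shown to 7 dp, full precision carried).
Community Y: N=177, proportions 0.0112994, 0.0282486, 0.079096, 0.0564972, 0.740113, 0.0847458, giving 1−D = 0.4346771.
Difference = |0.7410236 − 0.4346771| = 0.3063465, i.e. 0.306 to 3 decimal places.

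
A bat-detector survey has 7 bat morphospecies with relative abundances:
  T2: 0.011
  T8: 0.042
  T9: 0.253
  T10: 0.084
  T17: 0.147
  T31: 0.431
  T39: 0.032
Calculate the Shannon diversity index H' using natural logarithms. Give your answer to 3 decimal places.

Each pᵢ ln pᵢ term (working shown to 5 dp, full precision carried): 0.011×(-4.50986)=-0.04961, 0.042×(-3.17009)=-0.13314, 0.253×(-1.37437)=-0.34771, 0.084×(-2.47694)=-0.20806, 0.147×(-1.91732)=-0.28185, 0.431×(-0.84165)=-0.36275, 0.032×(-3.44202)=-0.11014.
Sum = -1.49327, so H' = 1.493.

1.493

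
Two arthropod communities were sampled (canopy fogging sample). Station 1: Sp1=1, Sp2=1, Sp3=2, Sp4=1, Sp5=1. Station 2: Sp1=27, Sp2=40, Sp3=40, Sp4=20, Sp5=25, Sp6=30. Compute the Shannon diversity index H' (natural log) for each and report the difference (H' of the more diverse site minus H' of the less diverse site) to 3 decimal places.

Station 1: N=6, proportions 0.16667, 0.16667, 0.33333, 0.16667, 0.16667, giving H' = 1.56071 (working shown to 5 dp, full precision carried).
Station 2: N=182, proportions 0.14835, 0.21978, 0.21978, 0.10989, 0.13736, 0.16484, giving H' = 1.76159.
Difference = |1.56071 − 1.76159| = 0.20088, i.e. 0.201 to 3 decimal places.

0.201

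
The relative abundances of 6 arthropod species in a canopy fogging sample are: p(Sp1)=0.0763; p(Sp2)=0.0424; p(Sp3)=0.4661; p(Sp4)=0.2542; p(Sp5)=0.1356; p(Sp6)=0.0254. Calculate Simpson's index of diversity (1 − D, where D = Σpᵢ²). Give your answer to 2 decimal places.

D = 0.0763² + 0.0424² + 0.4661² + 0.2542² + 0.1356² + 0.0254² = 0.0058 + 0.0018 + 0.2172 + 0.0646 + 0.0184 + 0.0006 = 0.3085 (working shown to 4 dp, full precision carried).
So 1 − D = 0.6915, i.e. 0.69 to 2 decimal places.

0.69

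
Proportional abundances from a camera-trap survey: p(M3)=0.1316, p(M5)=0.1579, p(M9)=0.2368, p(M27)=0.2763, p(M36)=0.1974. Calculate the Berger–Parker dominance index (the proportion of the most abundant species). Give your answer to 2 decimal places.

The largest proportion is 0.2763, i.e. d = 0.28 to 2 decimal places.

0.28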